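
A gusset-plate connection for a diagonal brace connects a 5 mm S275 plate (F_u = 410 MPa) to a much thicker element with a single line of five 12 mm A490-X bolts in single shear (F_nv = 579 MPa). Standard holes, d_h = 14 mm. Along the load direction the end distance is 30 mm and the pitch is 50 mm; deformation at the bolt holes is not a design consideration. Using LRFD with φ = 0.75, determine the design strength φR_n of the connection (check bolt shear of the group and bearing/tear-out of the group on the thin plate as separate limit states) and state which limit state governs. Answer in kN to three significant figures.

Bolt shear: A_b = π·12²/4 = 113.1 mm²; R_n = 579 × 113.1 × 5 × 1 / 1000 = 327.4 kN → 0.75 × 327.4 = 246 kN.
Bearing (1.5 l_c t F_u ≤ 3.0 d t F_u): upper limit = 3.0·12·5·410 / 1000 = 73.8 kN.
  Edge l_c = 30 − 14/2 = 23 → r_n = 70.73 kN; interior l_c = 50 − 14 = 36 → r_n = 73.8 kN.
  R_n,bearing = 1·70.73 + 4·73.8 = 365.9 kN → 0.75 × 365.9 = 274 kN.
Bolt shear governs: 246 kN.

246 kN (bolt shear governs)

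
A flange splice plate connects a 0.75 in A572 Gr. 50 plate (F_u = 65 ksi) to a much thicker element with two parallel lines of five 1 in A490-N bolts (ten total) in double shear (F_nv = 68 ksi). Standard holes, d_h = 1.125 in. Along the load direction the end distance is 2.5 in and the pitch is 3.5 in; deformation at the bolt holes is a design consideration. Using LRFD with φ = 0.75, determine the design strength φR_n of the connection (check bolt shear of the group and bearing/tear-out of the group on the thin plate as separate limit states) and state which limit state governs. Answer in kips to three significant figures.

Bolt shear: A_b = π·1²/4 = 0.7854 in²; R_n = 68 × 0.7854 × 10 × 2 = 1068 kips → 0.75 × 1068 = 801 kips.
Bearing (1.2 l_c t F_u ≤ 2.4 d t F_u): upper limit = 2.4·1·0.75·65 = 117 kips.
  Edge l_c = 2.5 − 1.125/2 = 1.938 → r_n = 113.3 kips; interior l_c = 3.5 − 1.125 = 2.375 → r_n = 117 kips.
  R_n,bearing = 2·113.3 + 8·117 = 1163 kips → 0.75 × 1163 = 872 kips.
Bolt shear governs: 801 kips.

801 kips (bolt shear governs)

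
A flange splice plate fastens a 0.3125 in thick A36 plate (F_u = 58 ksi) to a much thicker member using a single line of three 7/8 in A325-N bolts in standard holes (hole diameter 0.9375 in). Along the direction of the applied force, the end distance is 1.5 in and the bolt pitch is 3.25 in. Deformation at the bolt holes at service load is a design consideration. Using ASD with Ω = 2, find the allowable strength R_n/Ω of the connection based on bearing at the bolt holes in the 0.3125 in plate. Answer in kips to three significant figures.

Per bolt r_n = 1.2 l_c t F_u ≤ 2.4 d t F_u; upper limit = 2.4 × 0.875 × 0.3125 × 58 = 38.06 kips.
Edge bolt: l_c = 1.5 − 0.9375/2 = 1.031 in → 1.2 × 1.031 × 0.3125 × 58 = 22.43 → r_n = 22.43 kips.
Interior bolts: l_c = 3.25 − 0.9375 = 2.312 in → 1.2 × 2.312 × 0.3125 × 58 = 50.3 → r_n = 38.06 kips.
R_n = 1 × 22.43 + 2 × 38.06 = 98.55 kips.
Allowable strength R_n/Ω = 98.55 / 2 = 49.3 kips.

49.3 kips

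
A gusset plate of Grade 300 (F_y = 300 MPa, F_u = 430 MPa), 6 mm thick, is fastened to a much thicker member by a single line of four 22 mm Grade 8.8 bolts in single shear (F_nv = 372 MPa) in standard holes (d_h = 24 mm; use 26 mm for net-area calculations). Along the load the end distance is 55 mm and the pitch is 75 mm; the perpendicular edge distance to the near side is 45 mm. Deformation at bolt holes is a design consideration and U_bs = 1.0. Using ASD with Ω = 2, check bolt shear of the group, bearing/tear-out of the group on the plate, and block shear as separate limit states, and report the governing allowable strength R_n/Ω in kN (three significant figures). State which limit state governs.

188 kN (block shear governs)

Bolt shear: A_b = π·22²/4 = 380.1 mm²; R_n = 372 × 380.1 × 4 × 1 / 1000 = 565.6 kN → 565.6 / 2 = 283 kN.
Bearing: edge l_c = 43, r_n = 133.1 kN; interior l_c = 51, r_n = 136.2 kN; R_n = 133.1 + 3·136.2 = 541.8 kN → 271 kN.
Block shear: A_gv = 1680, A_nv = 1134, A_nt = 192 mm²; R_n = min(0.6F_uA_nv, 0.6F_yA_gv) + U_bs·F_u·A_nt = 375.1 kN → 188 kN.
Block shear governs: 188 kN.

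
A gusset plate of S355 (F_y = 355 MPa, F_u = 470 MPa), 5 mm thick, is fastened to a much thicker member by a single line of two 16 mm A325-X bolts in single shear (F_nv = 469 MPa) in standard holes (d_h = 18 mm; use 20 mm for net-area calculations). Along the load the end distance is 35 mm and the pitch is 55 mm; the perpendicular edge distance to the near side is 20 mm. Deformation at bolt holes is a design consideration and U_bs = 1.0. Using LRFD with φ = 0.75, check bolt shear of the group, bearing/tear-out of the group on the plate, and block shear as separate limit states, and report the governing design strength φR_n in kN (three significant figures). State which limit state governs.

81.1 kN (block shear governs)

Bolt shear: A_b = π·16²/4 = 201.1 mm²; R_n = 469 × 201.1 × 2 × 1 / 1000 = 188.6 kN → 0.75 × 188.6 = 141 kN.
Bearing: edge l_c = 26, r_n = 73.32 kN; interior l_c = 37, r_n = 90.24 kN; R_n = 73.32 + 1·90.24 = 163.6 kN → 123 kN.
Block shear: A_gv = 450, A_nv = 300, A_nt = 50 mm²; R_n = min(0.6F_uA_nv, 0.6F_yA_gv) + U_bs·F_u·A_nt = 108.1 kN → 81.1 kN.
Block shear governs: 81.1 kN.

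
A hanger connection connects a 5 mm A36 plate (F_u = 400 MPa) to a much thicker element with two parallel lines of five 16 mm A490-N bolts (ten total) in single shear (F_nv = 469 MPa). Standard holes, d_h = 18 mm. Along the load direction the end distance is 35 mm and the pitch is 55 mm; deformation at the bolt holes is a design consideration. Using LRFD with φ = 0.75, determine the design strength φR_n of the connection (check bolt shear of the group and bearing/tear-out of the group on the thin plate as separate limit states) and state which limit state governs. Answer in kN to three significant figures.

Bolt shear: A_b = π·16²/4 = 201.1 mm²; R_n = 469 × 201.1 × 10 × 1 / 1000 = 943 kN → 0.75 × 943 = 707 kN.
Bearing (1.2 l_c t F_u ≤ 2.4 d t F_u): upper limit = 2.4·16·5·400 / 1000 = 76.8 kN.
  Edge l_c = 35 − 18/2 = 26 → r_n = 62.4 kN; interior l_c = 55 − 18 = 37 → r_n = 76.8 kN.
  R_n,bearing = 2·62.4 + 8·76.8 = 739.2 kN → 0.75 × 739.2 = 554 kN.
Bearing governs: 554 kN.

554 kN (bearing governs)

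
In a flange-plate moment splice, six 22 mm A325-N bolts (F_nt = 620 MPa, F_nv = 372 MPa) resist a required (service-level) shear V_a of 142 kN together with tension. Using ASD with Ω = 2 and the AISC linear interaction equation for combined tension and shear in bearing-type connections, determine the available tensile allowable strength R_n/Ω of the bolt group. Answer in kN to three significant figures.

A_b = π·22²/4 = 380.1 mm²; f_rv = 142 × 1000 / (6 × 380.1) = 62.26 MPa.
F'_nt = 1.3 F_nt − (Ω F_nt / F_nv) f_rv = 1.3·620 − (2·620/372)·62.26 = 598.5 MPa, capped at F_nt → F'_nt = 598.5 MPa.
R_n = F'_nt · A_b · n = 598.5 × 380.1 × 6 / 1000 = 1365 kN.
Allowable strength R_n/Ω = 1365 / 2 = 682 kN.

682 kN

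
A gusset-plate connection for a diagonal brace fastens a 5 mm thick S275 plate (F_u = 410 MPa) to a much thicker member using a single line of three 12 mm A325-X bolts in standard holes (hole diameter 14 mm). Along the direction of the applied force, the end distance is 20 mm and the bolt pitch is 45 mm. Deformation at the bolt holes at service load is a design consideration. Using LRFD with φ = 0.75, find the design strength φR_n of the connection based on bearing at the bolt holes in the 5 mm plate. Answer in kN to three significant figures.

Per bolt r_n = 1.2 l_c t F_u ≤ 2.4 d t F_u; upper limit = 2.4 × 12 × 5 × 410 / 1000 = 59.04 kN.
Edge bolt: l_c = 20 − 14/2 = 13 mm → 1.2 × 13 × 5 × 410 / 1000 = 31.98 → r_n = 31.98 kN.
Interior bolts: l_c = 45 − 14 = 31 mm → 1.2 × 31 × 5 × 410 / 1000 = 76.26 → r_n = 59.04 kN.
R_n = 1 × 31.98 + 2 × 59.04 = 150.1 kN.
Design strength φR_n = 0.75 × 150.1 = 113 kN.

113 kN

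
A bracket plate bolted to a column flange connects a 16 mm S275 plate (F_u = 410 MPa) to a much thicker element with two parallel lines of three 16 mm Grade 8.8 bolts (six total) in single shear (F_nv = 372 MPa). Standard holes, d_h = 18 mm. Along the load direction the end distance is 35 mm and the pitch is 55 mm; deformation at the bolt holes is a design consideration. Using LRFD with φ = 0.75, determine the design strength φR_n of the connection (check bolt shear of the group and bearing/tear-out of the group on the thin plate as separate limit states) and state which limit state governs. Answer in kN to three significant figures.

Bolt shear: A_b = π·16²/4 = 201.1 mm²; R_n = 372 × 201.1 × 6 × 1 / 1000 = 448.8 kN → 0.75 × 448.8 = 337 kN.
Bearing (1.2 l_c t F_u ≤ 2.4 d t F_u): upper limit = 2.4·16·16·410 / 1000 = 251.9 kN.
  Edge l_c = 35 − 18/2 = 26 → r_n = 204.7 kN; interior l_c = 55 − 18 = 37 → r_n = 251.9 kN.
  R_n,bearing = 2·204.7 + 4·251.9 = 1417 kN → 0.75 × 1417 = 1060 kN.
Bolt shear governs: 337 kN.

337 kN (bolt shear governs)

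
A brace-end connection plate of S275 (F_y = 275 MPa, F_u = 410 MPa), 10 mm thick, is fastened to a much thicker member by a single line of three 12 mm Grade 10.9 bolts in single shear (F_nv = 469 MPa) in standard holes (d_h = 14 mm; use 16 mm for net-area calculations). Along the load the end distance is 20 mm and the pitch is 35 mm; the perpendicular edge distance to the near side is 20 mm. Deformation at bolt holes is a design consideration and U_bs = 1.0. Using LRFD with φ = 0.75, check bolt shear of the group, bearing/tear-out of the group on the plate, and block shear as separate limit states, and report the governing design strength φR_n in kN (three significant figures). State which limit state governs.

119 kN (bolt shear governs)

Bolt shear: A_b = π·12²/4 = 113.1 mm²; R_n = 469 × 113.1 × 3 × 1 / 1000 = 159.1 kN → 0.75 × 159.1 = 119 kN.
Bearing: edge l_c = 13, r_n = 63.96 kN; interior l_c = 21, r_n = 103.3 kN; R_n = 63.96 + 2·103.3 = 270.6 kN → 203 kN.
Block shear: A_gv = 900, A_nv = 500, A_nt = 120 mm²; R_n = min(0.6F_uA_nv, 0.6F_yA_gv) + U_bs·F_u·A_nt = 172.2 kN → 129 kN.
Bolt shear governs: 119 kN.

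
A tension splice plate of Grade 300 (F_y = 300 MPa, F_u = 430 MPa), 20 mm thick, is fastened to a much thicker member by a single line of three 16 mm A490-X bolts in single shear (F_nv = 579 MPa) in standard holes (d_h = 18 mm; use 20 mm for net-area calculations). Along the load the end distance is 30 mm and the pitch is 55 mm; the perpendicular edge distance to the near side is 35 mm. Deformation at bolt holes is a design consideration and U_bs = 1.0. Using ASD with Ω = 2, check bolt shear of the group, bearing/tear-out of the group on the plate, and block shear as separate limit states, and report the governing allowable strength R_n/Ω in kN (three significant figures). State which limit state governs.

175 kN (bolt shear governs)

Bolt shear: A_b = π·16²/4 = 201.1 mm²; R_n = 579 × 201.1 × 3 × 1 / 1000 = 349.2 kN → 349.2 / 2 = 175 kN.
Bearing: edge l_c = 21, r_n = 216.7 kN; interior l_c = 37, r_n = 330.2 kN; R_n = 216.7 + 2·330.2 = 877.2 kN → 439 kN.
Block shear: A_gv = 2800, A_nv = 1800, A_nt = 500 mm²; R_n = min(0.6F_uA_nv, 0.6F_yA_gv) + U_bs·F_u·A_nt = 679.4 kN → 340 kN.
Bolt shear governs: 175 kN.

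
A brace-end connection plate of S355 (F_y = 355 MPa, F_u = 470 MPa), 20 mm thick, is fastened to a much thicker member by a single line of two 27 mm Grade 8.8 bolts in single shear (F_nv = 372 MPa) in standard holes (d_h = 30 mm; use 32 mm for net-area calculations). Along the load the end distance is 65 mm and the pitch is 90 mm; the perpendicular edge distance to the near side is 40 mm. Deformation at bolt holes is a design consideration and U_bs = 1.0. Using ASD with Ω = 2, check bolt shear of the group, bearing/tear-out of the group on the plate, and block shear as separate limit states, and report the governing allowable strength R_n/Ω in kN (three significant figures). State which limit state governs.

213 kN (bolt shear governs)

Bolt shear: A_b = π·27²/4 = 572.6 mm²; R_n = 372 × 572.6 × 2 × 1 / 1000 = 426 kN → 426 / 2 = 213 kN.
Bearing: edge l_c = 50, r_n = 564 kN; interior l_c = 60, r_n = 609.1 kN; R_n = 564 + 1·609.1 = 1173 kN → 587 kN.
Block shear: A_gv = 3100, A_nv = 2140, A_nt = 480 mm²; R_n = min(0.6F_uA_nv, 0.6F_yA_gv) + U_bs·F_u·A_nt = 829.1 kN → 415 kN.
Bolt shear governs: 213 kN.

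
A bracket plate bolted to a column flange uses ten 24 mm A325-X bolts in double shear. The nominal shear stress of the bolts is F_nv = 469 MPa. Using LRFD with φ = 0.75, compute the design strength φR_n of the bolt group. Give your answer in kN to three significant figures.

A_b = π × 24² / 4 = 452.4 mm².
R_n = F_nv · A_b · n · n_s = 469 × 452.4 × 10 × 2 / 1000 = 4243 kN.
Design strength φR_n = 0.75 × 4243 = 3180 kN.

3180 kN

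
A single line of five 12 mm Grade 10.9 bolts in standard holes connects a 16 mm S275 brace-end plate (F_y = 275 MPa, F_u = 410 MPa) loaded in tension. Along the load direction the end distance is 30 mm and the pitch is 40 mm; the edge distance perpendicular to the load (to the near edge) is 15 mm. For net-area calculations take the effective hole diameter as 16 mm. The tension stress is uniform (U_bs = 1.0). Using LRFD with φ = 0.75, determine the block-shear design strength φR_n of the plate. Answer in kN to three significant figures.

383 kN

Shear plane L_v = 30 + 4·40 = 190 mm; A_gv = 190 × 16 = 3040 mm².
A_nv = (190 − 4.5·16) × 16 = 1888 mm².
A_nt = (15 − 0.5·16) × 16 = 112 mm².
0.6 F_u A_nv = 464.4 kN; 0.6 F_y A_gv = 501.6 kN → shear rupture governs the shear term.
R_n = 464.4 + 1.0 × 410 × 112 / 1000 = 510.4 kN.
Design strength φR_n = 0.75 × 510.4 = 383 kN.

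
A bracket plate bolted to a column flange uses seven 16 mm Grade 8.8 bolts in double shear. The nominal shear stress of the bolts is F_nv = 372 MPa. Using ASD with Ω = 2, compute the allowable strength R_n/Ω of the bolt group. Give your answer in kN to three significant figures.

524 kN

A_b = π × 16² / 4 = 201.1 mm².
R_n = F_nv · A_b · n · n_s = 372 × 201.1 × 7 × 2 / 1000 = 1047 kN.
Allowable strength R_n/Ω = 1047 / 2 = 524 kN.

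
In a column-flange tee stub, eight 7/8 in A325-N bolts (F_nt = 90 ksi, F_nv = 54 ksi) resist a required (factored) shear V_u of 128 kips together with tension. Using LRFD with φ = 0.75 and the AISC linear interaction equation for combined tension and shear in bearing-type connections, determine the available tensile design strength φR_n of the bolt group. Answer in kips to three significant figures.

209 kips

A_b = π·0.875²/4 = 0.6013 in²; f_rv = 128 / (8 × 0.6013) = 26.61 ksi.
F'_nt = 1.3 F_nt − (F_nt / φF_nv) f_rv = 1.3·90 − (90/(0.75·54))·26.61 = 57.87 ksi, capped at F_nt → F'_nt = 57.87 ksi.
R_n = F'_nt · A_b · n = 57.87 × 0.6013 × 8 = 278.4 kips.
Design strength φR_n = 0.75 × 278.4 = 209 kips.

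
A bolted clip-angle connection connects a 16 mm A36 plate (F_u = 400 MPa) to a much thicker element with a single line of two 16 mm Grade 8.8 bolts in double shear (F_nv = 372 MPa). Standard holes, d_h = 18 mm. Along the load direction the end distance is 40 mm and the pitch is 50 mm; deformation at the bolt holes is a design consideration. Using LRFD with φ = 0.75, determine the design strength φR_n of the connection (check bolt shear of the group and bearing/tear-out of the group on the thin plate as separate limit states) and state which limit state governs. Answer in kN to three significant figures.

Bolt shear: A_b = π·16²/4 = 201.1 mm²; R_n = 372 × 201.1 × 2 × 2 / 1000 = 299.2 kN → 0.75 × 299.2 = 224 kN.
Bearing (1.2 l_c t F_u ≤ 2.4 d t F_u): upper limit = 2.4·16·16·400 / 1000 = 245.8 kN.
  Edge l_c = 40 − 18/2 = 31 → r_n = 238.1 kN; interior l_c = 50 − 18 = 32 → r_n = 245.8 kN.
  R_n,bearing = 1·238.1 + 1·245.8 = 483.8 kN → 0.75 × 483.8 = 363 kN.
Bolt shear governs: 224 kN.

224 kN (bolt shear governs)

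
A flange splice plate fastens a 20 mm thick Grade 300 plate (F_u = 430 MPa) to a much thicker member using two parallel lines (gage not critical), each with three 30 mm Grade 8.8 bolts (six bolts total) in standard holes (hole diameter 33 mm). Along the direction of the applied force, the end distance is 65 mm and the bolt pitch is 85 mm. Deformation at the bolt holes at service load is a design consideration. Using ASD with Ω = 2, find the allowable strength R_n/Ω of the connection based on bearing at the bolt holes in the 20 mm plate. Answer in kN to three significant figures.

Per bolt r_n = 1.2 l_c t F_u ≤ 2.4 d t F_u; upper limit = 2.4 × 30 × 20 × 430 / 1000 = 619.2 kN.
Edge bolt: l_c = 65 − 33/2 = 48.5 mm → 1.2 × 48.5 × 20 × 430 / 1000 = 500.5 → r_n = 500.5 kN.
Interior bolts: l_c = 85 − 33 = 52 mm → 1.2 × 52 × 20 × 430 / 1000 = 536.6 → r_n = 536.6 kN.
R_n = 2 × 500.5 + 4 × 536.6 = 3148 kN.
Allowable strength R_n/Ω = 3148 / 2 = 1570 kN.

1570 kN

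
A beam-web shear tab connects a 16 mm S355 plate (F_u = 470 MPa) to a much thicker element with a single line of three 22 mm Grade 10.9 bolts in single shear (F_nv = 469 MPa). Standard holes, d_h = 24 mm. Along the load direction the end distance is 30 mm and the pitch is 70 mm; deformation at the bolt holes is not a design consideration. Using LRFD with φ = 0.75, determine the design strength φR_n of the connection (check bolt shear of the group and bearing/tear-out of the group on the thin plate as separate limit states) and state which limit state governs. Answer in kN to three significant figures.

Bolt shear: A_b = π·22²/4 = 380.1 mm²; R_n = 469 × 380.1 × 3 × 1 / 1000 = 534.8 kN → 0.75 × 534.8 = 401 kN.
Bearing (1.5 l_c t F_u ≤ 3.0 d t F_u): upper limit = 3.0·22·16·470 / 1000 = 496.3 kN.
  Edge l_c = 30 − 24/2 = 18 → r_n = 203 kN; interior l_c = 70 − 24 = 46 → r_n = 496.3 kN.
  R_n,bearing = 1·203 + 2·496.3 = 1196 kN → 0.75 × 1196 = 897 kN.
Bolt shear governs: 401 kN.

401 kN (bolt shear governs)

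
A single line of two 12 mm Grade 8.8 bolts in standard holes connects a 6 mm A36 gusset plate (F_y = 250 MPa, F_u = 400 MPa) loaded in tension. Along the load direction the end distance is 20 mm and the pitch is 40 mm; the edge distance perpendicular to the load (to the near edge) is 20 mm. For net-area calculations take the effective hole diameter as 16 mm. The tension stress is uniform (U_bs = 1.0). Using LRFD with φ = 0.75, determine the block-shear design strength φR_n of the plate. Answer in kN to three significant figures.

60.5 kN

Shear plane L_v = 20 + 1·40 = 60 mm; A_gv = 60 × 6 = 360 mm².
A_nv = (60 − 1.5·16) × 6 = 216 mm².
A_nt = (20 − 0.5·16) × 6 = 72 mm².
0.6 F_u A_nv = 51.84 kN; 0.6 F_y A_gv = 54 kN → shear rupture governs the shear term.
R_n = 51.84 + 1.0 × 400 × 72 / 1000 = 80.64 kN.
Design strength φR_n = 0.75 × 80.64 = 60.5 kN.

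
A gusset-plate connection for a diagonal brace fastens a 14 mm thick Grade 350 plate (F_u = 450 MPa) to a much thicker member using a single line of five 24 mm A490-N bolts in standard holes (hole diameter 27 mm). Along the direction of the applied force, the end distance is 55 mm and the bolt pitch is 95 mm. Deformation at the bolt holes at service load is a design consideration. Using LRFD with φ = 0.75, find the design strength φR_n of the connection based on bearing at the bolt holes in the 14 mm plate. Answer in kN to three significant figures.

Per bolt r_n = 1.2 l_c t F_u ≤ 2.4 d t F_u; upper limit = 2.4 × 24 × 14 × 450 / 1000 = 362.9 kN.
Edge bolt: l_c = 55 − 27/2 = 41.5 mm → 1.2 × 41.5 × 14 × 450 / 1000 = 313.7 → r_n = 313.7 kN.
Interior bolts: l_c = 95 − 27 = 68 mm → 1.2 × 68 × 14 × 450 / 1000 = 514.1 → r_n = 362.9 kN.
R_n = 1 × 313.7 + 4 × 362.9 = 1765 kN.
Design strength φR_n = 0.75 × 1765 = 1320 kN.

1320 kN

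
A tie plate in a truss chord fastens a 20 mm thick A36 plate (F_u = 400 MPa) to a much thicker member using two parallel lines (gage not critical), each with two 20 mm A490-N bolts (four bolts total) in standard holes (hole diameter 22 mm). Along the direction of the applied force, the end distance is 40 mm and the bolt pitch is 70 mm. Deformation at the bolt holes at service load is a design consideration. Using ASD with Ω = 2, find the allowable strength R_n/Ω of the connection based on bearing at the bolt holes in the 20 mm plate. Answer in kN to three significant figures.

662 kN

Per bolt r_n = 1.2 l_c t F_u ≤ 2.4 d t F_u; upper limit = 2.4 × 20 × 20 × 400 / 1000 = 384 kN.
Edge bolt: l_c = 40 − 22/2 = 29 mm → 1.2 × 29 × 20 × 400 / 1000 = 278.4 → r_n = 278.4 kN.
Interior bolts: l_c = 70 − 22 = 48 mm → 1.2 × 48 × 20 × 400 / 1000 = 460.8 → r_n = 384 kN.
R_n = 2 × 278.4 + 2 × 384 = 1325 kN.
Allowable strength R_n/Ω = 1325 / 2 = 662 kN.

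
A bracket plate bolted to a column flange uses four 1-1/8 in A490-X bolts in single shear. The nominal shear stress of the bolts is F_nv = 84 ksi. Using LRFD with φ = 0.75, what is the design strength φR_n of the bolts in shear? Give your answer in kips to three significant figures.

250 kips

A_b = π × 1.125² / 4 = 0.994 in².
R_n = F_nv · A_b · n · n_s = 84 × 0.994 × 4 × 1 = 334 kips.
Design strength φR_n = 0.75 × 334 = 250 kips.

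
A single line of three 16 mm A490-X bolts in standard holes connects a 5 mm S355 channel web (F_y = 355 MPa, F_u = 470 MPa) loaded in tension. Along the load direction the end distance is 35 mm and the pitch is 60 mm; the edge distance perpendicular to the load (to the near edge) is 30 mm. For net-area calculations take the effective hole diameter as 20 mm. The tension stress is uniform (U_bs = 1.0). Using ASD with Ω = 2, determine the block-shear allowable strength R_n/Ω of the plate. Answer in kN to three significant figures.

Shear plane L_v = 35 + 2·60 = 155 mm; A_gv = 155 × 5 = 775 mm².
A_nv = (155 − 2.5·20) × 5 = 525 mm².
A_nt = (30 − 0.5·20) × 5 = 100 mm².
0.6 F_u A_nv = 148.1 kN; 0.6 F_y A_gv = 165.1 kN → shear rupture governs the shear term.
R_n = 148.1 + 1.0 × 470 × 100 / 1000 = 195.1 kN.
Allowable strength R_n/Ω = 195.1 / 2 = 97.5 kN.

97.5 kN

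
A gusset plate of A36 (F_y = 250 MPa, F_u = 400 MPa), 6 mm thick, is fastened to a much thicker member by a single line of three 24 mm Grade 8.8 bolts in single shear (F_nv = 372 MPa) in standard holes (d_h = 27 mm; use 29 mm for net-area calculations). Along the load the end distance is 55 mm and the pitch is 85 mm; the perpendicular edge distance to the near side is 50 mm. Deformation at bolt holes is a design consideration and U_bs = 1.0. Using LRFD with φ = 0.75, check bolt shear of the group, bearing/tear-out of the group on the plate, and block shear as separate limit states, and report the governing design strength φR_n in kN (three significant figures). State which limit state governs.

216 kN (block shear governs)

Bolt shear: A_b = π·24²/4 = 452.4 mm²; R_n = 372 × 452.4 × 3 × 1 / 1000 = 504.9 kN → 0.75 × 504.9 = 379 kN.
Bearing: edge l_c = 41.5, r_n = 119.5 kN; interior l_c = 58, r_n = 138.2 kN; R_n = 119.5 + 2·138.2 = 396 kN → 297 kN.
Block shear: A_gv = 1350, A_nv = 915, A_nt = 213 mm²; R_n = min(0.6F_uA_nv, 0.6F_yA_gv) + U_bs·F_u·A_nt = 287.7 kN → 216 kN.
Block shear governs: 216 kN.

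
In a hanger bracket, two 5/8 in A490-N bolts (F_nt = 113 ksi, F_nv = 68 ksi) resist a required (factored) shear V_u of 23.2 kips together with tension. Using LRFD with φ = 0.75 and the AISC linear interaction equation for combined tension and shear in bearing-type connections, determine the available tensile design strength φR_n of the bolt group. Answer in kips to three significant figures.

29 kips

A_b = π·0.625²/4 = 0.3068 in²; f_rv = 23.2 / (2 × 0.3068) = 37.81 ksi.
F'_nt = 1.3 F_nt − (F_nt / φF_nv) f_rv = 1.3·113 − (113/(0.75·68))·37.81 = 63.12 ksi, capped at F_nt → F'_nt = 63.12 ksi.
R_n = F'_nt · A_b · n = 63.12 × 0.3068 × 2 = 38.73 kips.
Design strength φR_n = 0.75 × 38.73 = 29 kips.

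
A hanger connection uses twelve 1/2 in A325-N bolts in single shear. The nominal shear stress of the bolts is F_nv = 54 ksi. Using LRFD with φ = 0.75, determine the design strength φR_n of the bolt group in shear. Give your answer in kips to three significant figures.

A_b = π × 0.5² / 4 = 0.1963 in².
R_n = F_nv · A_b · n · n_s = 54 × 0.1963 × 12 × 1 = 127.2 kips.
Design strength φR_n = 0.75 × 127.2 = 95.4 kips.

95.4 kips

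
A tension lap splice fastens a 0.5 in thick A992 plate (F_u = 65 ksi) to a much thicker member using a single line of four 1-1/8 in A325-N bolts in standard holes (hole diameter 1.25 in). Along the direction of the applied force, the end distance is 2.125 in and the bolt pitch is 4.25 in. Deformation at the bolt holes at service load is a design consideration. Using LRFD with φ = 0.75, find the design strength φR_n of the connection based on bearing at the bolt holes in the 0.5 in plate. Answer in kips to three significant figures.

Per bolt r_n = 1.2 l_c t F_u ≤ 2.4 d t F_u; upper limit = 2.4 × 1.125 × 0.5 × 65 = 87.75 kips.
Edge bolt: l_c = 2.125 − 1.25/2 = 1.5 in → 1.2 × 1.5 × 0.5 × 65 = 58.5 → r_n = 58.5 kips.
Interior bolts: l_c = 4.25 − 1.25 = 3 in → 1.2 × 3 × 0.5 × 65 = 117 → r_n = 87.75 kips.
R_n = 1 × 58.5 + 3 × 87.75 = 321.7 kips.
Design strength φR_n = 0.75 × 321.7 = 241 kips.

241 kips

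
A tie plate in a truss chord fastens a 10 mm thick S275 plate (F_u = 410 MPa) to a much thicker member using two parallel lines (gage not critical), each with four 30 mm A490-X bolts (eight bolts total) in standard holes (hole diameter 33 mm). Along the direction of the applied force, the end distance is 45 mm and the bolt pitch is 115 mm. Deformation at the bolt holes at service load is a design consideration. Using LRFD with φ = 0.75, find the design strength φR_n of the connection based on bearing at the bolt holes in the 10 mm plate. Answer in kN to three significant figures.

1540 kN

Per bolt r_n = 1.2 l_c t F_u ≤ 2.4 d t F_u; upper limit = 2.4 × 30 × 10 × 410 / 1000 = 295.2 kN.
Edge bolt: l_c = 45 − 33/2 = 28.5 mm → 1.2 × 28.5 × 10 × 410 / 1000 = 140.2 → r_n = 140.2 kN.
Interior bolts: l_c = 115 − 33 = 82 mm → 1.2 × 82 × 10 × 410 / 1000 = 403.4 → r_n = 295.2 kN.
R_n = 2 × 140.2 + 6 × 295.2 = 2052 kN.
Design strength φR_n = 0.75 × 2052 = 1540 kN.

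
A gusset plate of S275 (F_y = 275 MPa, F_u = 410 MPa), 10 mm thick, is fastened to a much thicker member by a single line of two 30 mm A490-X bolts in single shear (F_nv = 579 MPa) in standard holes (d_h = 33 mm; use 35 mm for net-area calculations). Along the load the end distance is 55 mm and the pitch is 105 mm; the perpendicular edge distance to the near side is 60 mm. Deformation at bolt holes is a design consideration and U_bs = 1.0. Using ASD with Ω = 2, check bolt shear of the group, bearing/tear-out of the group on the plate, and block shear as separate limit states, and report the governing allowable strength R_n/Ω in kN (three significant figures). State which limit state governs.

Bolt shear: A_b = π·30²/4 = 706.9 mm²; R_n = 579 × 706.9 × 2 × 1 / 1000 = 818.5 kN → 818.5 / 2 = 409 kN.
Bearing: edge l_c = 38.5, r_n = 189.4 kN; interior l_c = 72, r_n = 295.2 kN; R_n = 189.4 + 1·295.2 = 484.6 kN → 242 kN.
Block shear: A_gv = 1600, A_nv = 1075, A_nt = 425 mm²; R_n = min(0.6F_uA_nv, 0.6F_yA_gv) + U_bs·F_u·A_nt = 438.2 kN → 219 kN.
Block shear governs: 219 kN.

219 kN (block shear governs)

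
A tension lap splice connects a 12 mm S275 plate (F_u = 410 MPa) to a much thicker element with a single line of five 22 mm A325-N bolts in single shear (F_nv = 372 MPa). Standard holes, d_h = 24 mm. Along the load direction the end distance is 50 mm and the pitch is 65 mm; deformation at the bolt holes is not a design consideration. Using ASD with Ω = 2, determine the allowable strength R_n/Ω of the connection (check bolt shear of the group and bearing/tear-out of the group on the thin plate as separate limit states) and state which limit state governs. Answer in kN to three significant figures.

Bolt shear: A_b = π·22²/4 = 380.1 mm²; R_n = 372 × 380.1 × 5 × 1 / 1000 = 707 kN → 707 / 2 = 354 kN.
Bearing (1.5 l_c t F_u ≤ 3.0 d t F_u): upper limit = 3.0·22·12·410 / 1000 = 324.7 kN.
  Edge l_c = 50 − 24/2 = 38 → r_n = 280.4 kN; interior l_c = 65 − 24 = 41 → r_n = 302.6 kN.
  R_n,bearing = 1·280.4 + 4·302.6 = 1491 kN → 1491 / 2 = 745 kN.
Bolt shear governs: 354 kN.

354 kN (bolt shear governs)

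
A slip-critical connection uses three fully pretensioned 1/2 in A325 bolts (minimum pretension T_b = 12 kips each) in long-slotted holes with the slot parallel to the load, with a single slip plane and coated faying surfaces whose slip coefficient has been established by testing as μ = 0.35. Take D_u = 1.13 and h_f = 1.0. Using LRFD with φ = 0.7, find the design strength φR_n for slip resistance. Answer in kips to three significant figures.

9.97 kips

R_n = μ · D_u · h_f · T_b · n_s · n_b = 0.35 × 1.13 × 1.0 × 12 × 1 × 3 = 14.24 kips.
Design strength φR_n = 0.7 × 14.24 = 9.97 kips.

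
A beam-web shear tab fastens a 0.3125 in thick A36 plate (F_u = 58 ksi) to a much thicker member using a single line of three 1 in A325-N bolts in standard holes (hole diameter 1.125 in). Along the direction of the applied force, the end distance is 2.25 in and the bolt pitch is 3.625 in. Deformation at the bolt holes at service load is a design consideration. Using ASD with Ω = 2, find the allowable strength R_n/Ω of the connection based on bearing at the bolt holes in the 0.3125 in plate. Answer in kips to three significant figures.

Per bolt r_n = 1.2 l_c t F_u ≤ 2.4 d t F_u; upper limit = 2.4 × 1 × 0.3125 × 58 = 43.5 kips.
Edge bolt: l_c = 2.25 − 1.125/2 = 1.688 in → 1.2 × 1.688 × 0.3125 × 58 = 36.7 → r_n = 36.7 kips.
Interior bolts: l_c = 3.625 − 1.125 = 2.5 in → 1.2 × 2.5 × 0.3125 × 58 = 54.38 → r_n = 43.5 kips.
R_n = 1 × 36.7 + 2 × 43.5 = 123.7 kips.
Allowable strength R_n/Ω = 123.7 / 2 = 61.9 kips.

61.9 kips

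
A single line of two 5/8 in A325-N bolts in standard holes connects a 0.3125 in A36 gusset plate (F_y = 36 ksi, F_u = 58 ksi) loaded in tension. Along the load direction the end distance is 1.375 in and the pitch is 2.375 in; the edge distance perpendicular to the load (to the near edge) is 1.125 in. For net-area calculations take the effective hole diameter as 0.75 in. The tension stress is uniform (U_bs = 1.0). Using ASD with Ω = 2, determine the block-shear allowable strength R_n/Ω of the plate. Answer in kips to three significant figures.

Shear plane L_v = 1.375 + 1·2.375 = 3.75 in; A_gv = 3.75 × 0.3125 = 1.172 in².
A_nv = (3.75 − 1.5·0.75) × 0.3125 = 0.8203 in².
A_nt = (1.125 − 0.5·0.75) × 0.3125 = 0.2344 in².
0.6 F_u A_nv = 28.55 kips; 0.6 F_y A_gv = 25.31 kips → shear yielding governs the shear term.
R_n = 25.31 + 1.0 × 58 × 0.2344 = 38.91 kips.
Allowable strength R_n/Ω = 38.91 / 2 = 19.5 kips.

19.5 kips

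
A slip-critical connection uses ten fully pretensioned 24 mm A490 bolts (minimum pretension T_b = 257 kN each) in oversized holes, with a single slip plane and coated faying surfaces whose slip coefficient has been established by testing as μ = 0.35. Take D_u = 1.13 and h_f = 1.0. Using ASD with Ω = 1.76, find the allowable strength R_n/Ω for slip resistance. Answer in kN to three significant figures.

578 kN

R_n = μ · D_u · h_f · T_b · n_s · n_b = 0.35 × 1.13 × 1.0 × 257 × 1 × 10 = 1016 kN.
Allowable strength R_n/Ω = 1016 / 1.76 = 578 kN.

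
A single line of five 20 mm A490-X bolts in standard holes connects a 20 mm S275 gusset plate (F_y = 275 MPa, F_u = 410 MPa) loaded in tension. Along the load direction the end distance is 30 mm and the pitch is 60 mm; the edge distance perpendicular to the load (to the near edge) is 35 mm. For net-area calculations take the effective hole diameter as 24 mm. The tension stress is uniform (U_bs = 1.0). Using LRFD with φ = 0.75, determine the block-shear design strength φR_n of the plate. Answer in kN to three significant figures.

Shear plane L_v = 30 + 4·60 = 270 mm; A_gv = 270 × 20 = 5400 mm².
A_nv = (270 − 4.5·24) × 20 = 3240 mm².
A_nt = (35 − 0.5·24) × 20 = 460 mm².
0.6 F_u A_nv = 797 kN; 0.6 F_y A_gv = 891 kN → shear rupture governs the shear term.
R_n = 797 + 1.0 × 410 × 460 / 1000 = 985.6 kN.
Design strength φR_n = 0.75 × 985.6 = 739 kN.

739 kN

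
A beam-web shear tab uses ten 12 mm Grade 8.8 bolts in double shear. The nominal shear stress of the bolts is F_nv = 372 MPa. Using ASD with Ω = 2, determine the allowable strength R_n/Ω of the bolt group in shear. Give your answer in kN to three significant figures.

421 kN

A_b = π × 12² / 4 = 113.1 mm².
R_n = F_nv · A_b · n · n_s = 372 × 113.1 × 10 × 2 / 1000 = 841.4 kN.
Allowable strength R_n/Ω = 841.4 / 2 = 421 kN.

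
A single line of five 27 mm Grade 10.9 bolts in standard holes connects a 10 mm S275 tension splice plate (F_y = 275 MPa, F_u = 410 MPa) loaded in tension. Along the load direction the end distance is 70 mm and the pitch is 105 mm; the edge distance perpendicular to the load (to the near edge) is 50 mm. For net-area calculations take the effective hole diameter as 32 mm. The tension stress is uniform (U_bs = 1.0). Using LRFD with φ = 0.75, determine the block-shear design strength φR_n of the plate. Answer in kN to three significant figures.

Shear plane L_v = 70 + 4·105 = 490 mm; A_gv = 490 × 10 = 4900 mm².
A_nv = (490 − 4.5·32) × 10 = 3460 mm².
A_nt = (50 − 0.5·32) × 10 = 340 mm².
0.6 F_u A_nv = 851.2 kN; 0.6 F_y A_gv = 808.5 kN → shear yielding governs the shear term.
R_n = 808.5 + 1.0 × 410 × 340 / 1000 = 947.9 kN.
Design strength φR_n = 0.75 × 947.9 = 711 kN.

711 kN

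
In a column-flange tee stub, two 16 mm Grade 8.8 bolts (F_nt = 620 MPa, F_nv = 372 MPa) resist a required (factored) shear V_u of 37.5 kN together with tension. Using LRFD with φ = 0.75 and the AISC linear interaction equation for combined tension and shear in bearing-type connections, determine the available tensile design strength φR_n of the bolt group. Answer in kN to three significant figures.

181 kN

A_b = π·16²/4 = 201.1 mm²; f_rv = 37.5 × 1000 / (2 × 201.1) = 93.25 MPa.
F'_nt = 1.3 F_nt − (F_nt / φF_nv) f_rv = 1.3·620 − (620/(0.75·372))·93.25 = 598.8 MPa, capped at F_nt → F'_nt = 598.8 MPa.
R_n = F'_nt · A_b · n = 598.8 × 201.1 × 2 / 1000 = 240.8 kN.
Design strength φR_n = 0.75 × 240.8 = 181 kN.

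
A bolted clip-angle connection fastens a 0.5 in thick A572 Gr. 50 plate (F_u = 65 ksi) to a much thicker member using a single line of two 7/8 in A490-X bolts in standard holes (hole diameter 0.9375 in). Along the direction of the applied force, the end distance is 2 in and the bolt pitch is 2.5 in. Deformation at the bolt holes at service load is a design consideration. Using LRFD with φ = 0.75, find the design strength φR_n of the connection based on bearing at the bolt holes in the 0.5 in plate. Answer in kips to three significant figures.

90.5 kips

Per bolt r_n = 1.2 l_c t F_u ≤ 2.4 d t F_u; upper limit = 2.4 × 0.875 × 0.5 × 65 = 68.25 kips.
Edge bolt: l_c = 2 − 0.9375/2 = 1.531 in → 1.2 × 1.531 × 0.5 × 65 = 59.72 → r_n = 59.72 kips.
Interior bolts: l_c = 2.5 − 0.9375 = 1.562 in → 1.2 × 1.562 × 0.5 × 65 = 60.94 → r_n = 60.94 kips.
R_n = 1 × 59.72 + 1 × 60.94 = 120.7 kips.
Design strength φR_n = 0.75 × 120.7 = 90.5 kips.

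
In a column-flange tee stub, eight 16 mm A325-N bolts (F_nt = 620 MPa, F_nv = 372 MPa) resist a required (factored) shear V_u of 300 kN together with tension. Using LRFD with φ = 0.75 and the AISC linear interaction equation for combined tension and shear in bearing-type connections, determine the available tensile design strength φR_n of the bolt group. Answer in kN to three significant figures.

A_b = π·16²/4 = 201.1 mm²; f_rv = 300 × 1000 / (8 × 201.1) = 186.5 MPa.
F'_nt = 1.3 F_nt − (F_nt / φF_nv) f_rv = 1.3·620 − (620/(0.75·372))·186.5 = 391.5 MPa, capped at F_nt → F'_nt = 391.5 MPa.
R_n = F'_nt · A_b · n = 391.5 × 201.1 × 8 / 1000 = 629.8 kN.
Design strength φR_n = 0.75 × 629.8 = 472 kN.

472 kN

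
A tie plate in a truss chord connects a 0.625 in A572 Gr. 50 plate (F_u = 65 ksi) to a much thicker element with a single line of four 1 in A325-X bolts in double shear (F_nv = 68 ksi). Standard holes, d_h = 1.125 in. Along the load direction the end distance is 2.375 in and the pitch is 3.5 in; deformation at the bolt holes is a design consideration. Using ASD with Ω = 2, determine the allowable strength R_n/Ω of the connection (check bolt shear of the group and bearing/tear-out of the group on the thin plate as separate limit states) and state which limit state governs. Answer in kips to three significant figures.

Bolt shear: A_b = π·1²/4 = 0.7854 in²; R_n = 68 × 0.7854 × 4 × 2 = 427.3 kips → 427.3 / 2 = 214 kips.
Bearing (1.2 l_c t F_u ≤ 2.4 d t F_u): upper limit = 2.4·1·0.625·65 = 97.5 kips.
  Edge l_c = 2.375 − 1.125/2 = 1.812 → r_n = 88.36 kips; interior l_c = 3.5 − 1.125 = 2.375 → r_n = 97.5 kips.
  R_n,bearing = 1·88.36 + 3·97.5 = 380.9 kips → 380.9 / 2 = 190 kips.
Bearing governs: 190 kips.

190 kips (bearing governs)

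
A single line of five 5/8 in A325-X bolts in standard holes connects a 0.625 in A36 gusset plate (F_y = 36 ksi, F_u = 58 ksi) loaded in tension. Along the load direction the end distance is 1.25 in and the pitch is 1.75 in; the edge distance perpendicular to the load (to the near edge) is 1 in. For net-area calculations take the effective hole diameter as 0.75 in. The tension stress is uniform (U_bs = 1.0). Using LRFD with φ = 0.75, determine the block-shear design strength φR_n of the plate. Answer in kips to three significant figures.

96.5 kips

Shear plane L_v = 1.25 + 4·1.75 = 8.25 in; A_gv = 8.25 × 0.625 = 5.156 in².
A_nv = (8.25 − 4.5·0.75) × 0.625 = 3.047 in².
A_nt = (1 − 0.5·0.75) × 0.625 = 0.3906 in².
0.6 F_u A_nv = 106 kips; 0.6 F_y A_gv = 111.4 kips → shear rupture governs the shear term.
R_n = 106 + 1.0 × 58 × 0.3906 = 128.7 kips.
Design strength φR_n = 0.75 × 128.7 = 96.5 kips.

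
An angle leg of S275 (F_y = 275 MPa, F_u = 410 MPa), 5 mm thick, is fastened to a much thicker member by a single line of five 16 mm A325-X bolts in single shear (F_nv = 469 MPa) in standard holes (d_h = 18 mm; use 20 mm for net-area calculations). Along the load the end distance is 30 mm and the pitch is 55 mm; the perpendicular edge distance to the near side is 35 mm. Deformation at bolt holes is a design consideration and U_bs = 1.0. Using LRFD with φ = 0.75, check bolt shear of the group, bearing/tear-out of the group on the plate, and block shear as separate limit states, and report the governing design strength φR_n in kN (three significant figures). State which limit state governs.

186 kN (block shear governs)

Bolt shear: A_b = π·16²/4 = 201.1 mm²; R_n = 469 × 201.1 × 5 × 1 / 1000 = 471.5 kN → 0.75 × 471.5 = 354 kN.
Bearing: edge l_c = 21, r_n = 51.66 kN; interior l_c = 37, r_n = 78.72 kN; R_n = 51.66 + 4·78.72 = 366.5 kN → 275 kN.
Block shear: A_gv = 1250, A_nv = 800, A_nt = 125 mm²; R_n = min(0.6F_uA_nv, 0.6F_yA_gv) + U_bs·F_u·A_nt = 248.1 kN → 186 kN.
Block shear governs: 186 kN.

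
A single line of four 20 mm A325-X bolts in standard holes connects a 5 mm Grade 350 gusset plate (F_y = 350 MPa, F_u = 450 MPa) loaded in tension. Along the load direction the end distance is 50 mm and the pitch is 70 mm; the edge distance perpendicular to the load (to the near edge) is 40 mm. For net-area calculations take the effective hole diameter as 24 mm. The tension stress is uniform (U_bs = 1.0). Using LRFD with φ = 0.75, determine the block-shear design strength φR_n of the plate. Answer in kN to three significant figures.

Shear plane L_v = 50 + 3·70 = 260 mm; A_gv = 260 × 5 = 1300 mm².
A_nv = (260 − 3.5·24) × 5 = 880 mm².
A_nt = (40 − 0.5·24) × 5 = 140 mm².
0.6 F_u A_nv = 237.6 kN; 0.6 F_y A_gv = 273 kN → shear rupture governs the shear term.
R_n = 237.6 + 1.0 × 450 × 140 / 1000 = 300.6 kN.
Design strength φR_n = 0.75 × 300.6 = 225 kN.

225 kN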